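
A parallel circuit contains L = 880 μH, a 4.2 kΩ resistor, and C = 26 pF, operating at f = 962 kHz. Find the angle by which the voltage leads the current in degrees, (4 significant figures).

ω = 2πf = 6.044e+06 rad/s
X_L = ωL = 5319 Ω
X_C = 1/(ωC) = 6363 Ω
Parallel: admittances add. Y = 1/R + 1/(jωL) + jωC
Y = (0.0002381 − j3.085e-05) S
|Y| = 0.0002401 S → |Z| = 1/|Y| = 4165 Ω, ∠Z = −∠Y = 7.382°

7.382°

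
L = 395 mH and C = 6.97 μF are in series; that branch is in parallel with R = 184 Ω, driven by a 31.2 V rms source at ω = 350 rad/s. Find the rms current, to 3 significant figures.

205 mA

X_L = ωL = 138 Ω
X_C = 1/(ωC) = 410 Ω
Branch 1: Z₁ = R = 184 Ω
Branch 2 (series LC): Z₂ = j(X_L − X_C) = −j272 Ω
Parallel: Z = Z₁Z₂/(Z₁+Z₂), |Z| = 152 Ω, ∠Z = -34.1°
I = V/|Z| = 31.2/152 = 205 mA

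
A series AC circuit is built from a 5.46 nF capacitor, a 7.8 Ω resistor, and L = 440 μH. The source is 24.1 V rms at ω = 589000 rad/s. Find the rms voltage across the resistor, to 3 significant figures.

X_L = ωL = 259 Ω
X_C = 1/(ωC) = 311 Ω
Net reactance X = X_L − X_C = -51.8 Ω
Z = 7.80 − j51.8 Ω
|Z| = √(7.80² + 51.8²) = 52.4 Ω
I = V/|Z| = 460 mA
V_R = I·|Z_R| = 0.460 × 7.80 = 3.59 V

3.59 V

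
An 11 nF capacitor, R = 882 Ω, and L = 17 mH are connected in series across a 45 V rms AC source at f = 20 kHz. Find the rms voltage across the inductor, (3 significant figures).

ω = 2πf = 125700 rad/s
X_L = ωL = 2140 Ω
X_C = 1/(ωC) = 723 Ω
Net reactance X = X_L − X_C = 1410 Ω
Z = 882 + j1410 Ω
|Z| = √(882² + 1410²) = 1670 Ω
I = V/|Z| = 27.0 mA
V_L = I·|Z_L| = 0.0270 × 2140 = 57.7 V

57.7 V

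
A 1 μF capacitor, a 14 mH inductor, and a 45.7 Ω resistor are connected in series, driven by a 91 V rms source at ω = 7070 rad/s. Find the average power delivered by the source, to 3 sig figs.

97.2 W

X_L = ωL = 99.0 Ω
X_C = 1/(ωC) = 141 Ω
Net reactance X = X_L − X_C = -42.5 Ω
Z = 45.7 − j42.5 Ω
|Z| = √(45.7² + 42.5²) = 62.4 Ω
∠Z = arctan(-42.5/45.7) = -42.9°
I = V/|Z| = 1.46 A
P = VI cos φ = 91 × 1.46 × cos(-42.9°) = 97.2 W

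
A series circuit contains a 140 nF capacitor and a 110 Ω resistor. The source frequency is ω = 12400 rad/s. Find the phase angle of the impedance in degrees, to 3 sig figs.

-79.2°

X_C = 1/(ωC) = 576 Ω
Z = 110 − j576 Ω
|Z| = √(110² + 576²) = 586 Ω
∠Z = arctan(-576/110) = -79.2°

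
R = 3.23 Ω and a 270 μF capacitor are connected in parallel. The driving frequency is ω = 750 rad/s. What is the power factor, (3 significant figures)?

X_C = 1/(ωC) = 4.94 Ω
Parallel: admittances add. Y = 1/R + jωC
Y = (0.310 + j0.203) S
|Y| = 0.370 S → |Z| = 1/|Y| = 2.70 Ω, ∠Z = −∠Y = -33.2°
cos φ = cos(-33.2°) = 0.837

0.837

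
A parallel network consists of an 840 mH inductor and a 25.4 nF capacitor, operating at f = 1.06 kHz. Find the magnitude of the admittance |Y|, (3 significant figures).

ω = 2πf = 6660 rad/s
X_L = ωL = 5590 Ω
X_C = 1/(ωC) = 5910 Ω
Parallel: admittances add. Y = 1/(jωL) + jωC
Y = (0 − j9.58e-06) S
|Y| = 9.58e-06 S → |Z| = 1/|Y| = 104000 Ω, ∠Z = −∠Y = 90.0°

9.58 μS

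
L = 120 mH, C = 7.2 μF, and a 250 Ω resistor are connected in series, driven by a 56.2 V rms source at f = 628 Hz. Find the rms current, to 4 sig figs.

111.4 mA

ω = 2πf = 3946 rad/s
X_L = ωL = 473.5 Ω
X_C = 1/(ωC) = 35.20 Ω
Net reactance X = X_L − X_C = 438.3 Ω
Z = 250.0 + j438.3 Ω
|Z| = √(250.0² + 438.3²) = 504.6 Ω
I = V/|Z| = 56.2/504.6 = 111.4 mA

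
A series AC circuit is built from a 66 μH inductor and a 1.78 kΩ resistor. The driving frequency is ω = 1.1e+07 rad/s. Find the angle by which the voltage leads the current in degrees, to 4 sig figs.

22.19°

X_L = ωL = 726.0 Ω
Z = 1780 + j726.0 Ω
|Z| = √(1780² + 726.0²) = 1922 Ω
∠Z = arctan(726.0/1780) = 22.19°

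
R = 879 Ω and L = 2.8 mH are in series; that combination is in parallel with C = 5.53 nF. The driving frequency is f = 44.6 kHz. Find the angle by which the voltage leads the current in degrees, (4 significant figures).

ω = 2πf = 280200 rad/s
X_L = ωL = 784.6 Ω
X_C = 1/(ωC) = 645.3 Ω
Branch 1 (R+jX_L): Z₁ = 879.0 + j784.6 Ω, |Z₁| = 1178 Ω
Branch 2 (−jX_C): Z₂ = −j645.3 Ω
Parallel: Z = Z₁Z₂/(Z₁+Z₂), |Z| = 854.3 Ω, ∠Z = -57.25°

-57.25°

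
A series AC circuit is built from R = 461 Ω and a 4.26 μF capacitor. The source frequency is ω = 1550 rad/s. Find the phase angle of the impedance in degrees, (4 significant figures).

-18.19°

X_C = 1/(ωC) = 151.4 Ω
Z = 461.0 − j151.4 Ω
|Z| = √(461.0² + 151.4²) = 485.2 Ω
∠Z = arctan(-151.4/461.0) = -18.19°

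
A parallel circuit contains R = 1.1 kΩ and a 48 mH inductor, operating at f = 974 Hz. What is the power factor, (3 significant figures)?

ω = 2πf = 6120 rad/s
X_L = ωL = 294 Ω
Parallel: admittances add. Y = 1/R + 1/(jωL)
Y = (0.000909 − j0.00340) S
|Y| = 0.00352 S → |Z| = 1/|Y| = 284 Ω, ∠Z = −∠Y = 75.0°
cos φ = cos(75.0°) = 0.258

0.258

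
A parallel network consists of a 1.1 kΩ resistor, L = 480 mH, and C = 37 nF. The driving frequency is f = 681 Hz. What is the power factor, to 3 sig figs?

0.940

ω = 2πf = 4279 rad/s
X_L = ωL = 2050 Ω
X_C = 1/(ωC) = 6320 Ω
Parallel: admittances add. Y = 1/R + 1/(jωL) + jωC
Y = (0.000909 − j0.000329) S
|Y| = 0.000967 S → |Z| = 1/|Y| = 1030 Ω, ∠Z = −∠Y = 19.9°
cos φ = cos(19.9°) = 0.940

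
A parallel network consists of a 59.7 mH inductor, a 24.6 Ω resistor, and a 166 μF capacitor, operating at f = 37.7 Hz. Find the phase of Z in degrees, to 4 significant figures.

37.68°

ω = 2πf = 236.9 rad/s
X_L = ωL = 14.14 Ω
X_C = 1/(ωC) = 25.43 Ω
Parallel: admittances add. Y = 1/R + 1/(jωL) + jωC
Y = (0.04065 − j0.03139) S
|Y| = 0.05136 S → |Z| = 1/|Y| = 19.47 Ω, ∠Z = −∠Y = 37.68°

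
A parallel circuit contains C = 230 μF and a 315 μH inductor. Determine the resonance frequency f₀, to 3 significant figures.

ω₀ = 1/√(LC) = 1/√(0.000315 × 0.00023) = 3715 rad/s
f₀ = ω₀/(2π) = 591 Hz

591 Hz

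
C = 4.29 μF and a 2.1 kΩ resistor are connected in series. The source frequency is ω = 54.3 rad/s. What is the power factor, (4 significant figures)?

0.4394

X_C = 1/(ωC) = 4293 Ω
Z = 2100 − j4293 Ω
|Z| = √(2100² + 4293²) = 4779 Ω
∠Z = arctan(-4293/2100) = -63.93°
cos φ = cos(-63.93°) = 0.4394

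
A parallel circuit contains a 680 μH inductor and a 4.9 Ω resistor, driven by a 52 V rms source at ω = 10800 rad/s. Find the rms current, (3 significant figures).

12.8 A

X_L = ωL = 7.34 Ω
Parallel: admittances add. Y = 1/R + 1/(jωL)
Y = (0.204 − j0.136) S
|Y| = 0.245 S → |Z| = 1/|Y| = 4.08 Ω, ∠Z = −∠Y = 33.7°
I = V/|Z| = 52/4.08 = 12.8 A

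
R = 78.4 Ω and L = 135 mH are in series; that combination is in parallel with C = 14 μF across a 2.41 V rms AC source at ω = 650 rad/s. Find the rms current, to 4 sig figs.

X_L = ωL = 87.75 Ω
X_C = 1/(ωC) = 109.9 Ω
Branch 1 (R+jX_L): Z₁ = 78.40 + j87.75 Ω, |Z₁| = 117.7 Ω
Branch 2 (−jX_C): Z₂ = −j109.9 Ω
Parallel: Z = Z₁Z₂/(Z₁+Z₂), |Z| = 158.7 Ω, ∠Z = -26.01°
I = V/|Z| = 2.41/158.7 = 15.18 mA

15.18 mA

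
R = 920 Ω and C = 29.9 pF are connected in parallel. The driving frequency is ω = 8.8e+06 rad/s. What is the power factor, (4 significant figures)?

X_C = 1/(ωC) = 3801 Ω
Parallel: admittances add. Y = 1/R + jωC
Y = (0.001087 + j0.0002631) S
|Y| = 0.001118 S → |Z| = 1/|Y| = 894.2 Ω, ∠Z = −∠Y = -13.61°
cos φ = cos(-13.61°) = 0.9719

0.9719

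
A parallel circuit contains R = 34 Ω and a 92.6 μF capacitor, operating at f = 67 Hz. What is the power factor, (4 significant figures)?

ω = 2πf = 421.0 rad/s
X_C = 1/(ωC) = 25.65 Ω
Parallel: admittances add. Y = 1/R + jωC
Y = (0.02941 + j0.03898) S
|Y| = 0.04883 S → |Z| = 1/|Y| = 20.48 Ω, ∠Z = −∠Y = -52.97°
cos φ = cos(-52.97°) = 0.6023

0.6023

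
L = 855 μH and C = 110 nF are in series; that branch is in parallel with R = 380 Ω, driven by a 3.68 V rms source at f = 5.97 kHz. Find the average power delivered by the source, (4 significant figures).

35.64 mW

ω = 2πf = 37510 rad/s
X_L = ωL = 32.07 Ω
X_C = 1/(ωC) = 242.4 Ω
Branch 1: Z₁ = R = 380.0 Ω
Branch 2 (series LC): Z₂ = j(X_L − X_C) = −j210.3 Ω
Parallel: Z = Z₁Z₂/(Z₁+Z₂), |Z| = 184.0 Ω, ∠Z = -61.04°
I = V/|Z| = 20.00 mA
P = VI cos φ = 3.68 × 0.02000 × cos(-61.04°) = 35.64 mW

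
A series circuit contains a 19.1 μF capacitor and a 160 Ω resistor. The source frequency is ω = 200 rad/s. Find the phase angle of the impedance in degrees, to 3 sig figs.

X_C = 1/(ωC) = 262 Ω
Z = 160 − j262 Ω
|Z| = √(160² + 262²) = 307 Ω
∠Z = arctan(-262/160) = -58.6°

-58.6°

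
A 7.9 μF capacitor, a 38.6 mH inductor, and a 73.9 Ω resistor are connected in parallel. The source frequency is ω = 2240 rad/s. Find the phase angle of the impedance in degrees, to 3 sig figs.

X_L = ωL = 86.5 Ω
X_C = 1/(ωC) = 56.5 Ω
Parallel: admittances add. Y = 1/R + 1/(jωL) + jωC
Y = (0.0135 + j0.00613) S
|Y| = 0.0149 S → |Z| = 1/|Y| = 67.3 Ω, ∠Z = −∠Y = -24.4°

-24.4°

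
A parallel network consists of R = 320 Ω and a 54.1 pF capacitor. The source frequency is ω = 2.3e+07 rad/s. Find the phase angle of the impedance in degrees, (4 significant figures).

-21.71°

X_C = 1/(ωC) = 803.7 Ω
Parallel: admittances add. Y = 1/R + jωC
Y = (0.003125 + j0.001244) S
|Y| = 0.003364 S → |Z| = 1/|Y| = 297.3 Ω, ∠Z = −∠Y = -21.71°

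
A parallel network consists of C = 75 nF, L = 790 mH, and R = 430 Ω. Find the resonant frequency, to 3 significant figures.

ω₀ = 1/√(LC) = 1/√(0.79 × 7.5e-08) = 4108 rad/s
f₀ = ω₀/(2π) = 654 Hz

654 Hz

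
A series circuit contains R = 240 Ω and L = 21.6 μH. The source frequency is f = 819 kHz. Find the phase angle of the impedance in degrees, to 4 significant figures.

ω = 2πf = 5.146e+06 rad/s
X_L = ωL = 111.2 Ω
Z = 240.0 + j111.2 Ω
|Z| = √(240.0² + 111.2²) = 264.5 Ω
∠Z = arctan(111.2/240.0) = 24.85°

24.85°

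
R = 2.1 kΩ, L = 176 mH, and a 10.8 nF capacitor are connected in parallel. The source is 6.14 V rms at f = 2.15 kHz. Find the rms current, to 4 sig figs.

3.375 mA

ω = 2πf = 13510 rad/s
X_L = ωL = 2378 Ω
X_C = 1/(ωC) = 6854 Ω
Parallel: admittances add. Y = 1/R + 1/(jωL) + jωC
Y = (0.0004762 − j0.0002747) S
|Y| = 0.0005497 S → |Z| = 1/|Y| = 1819 Ω, ∠Z = −∠Y = 29.98°
I = V/|Z| = 6.14/1819 = 3.375 mA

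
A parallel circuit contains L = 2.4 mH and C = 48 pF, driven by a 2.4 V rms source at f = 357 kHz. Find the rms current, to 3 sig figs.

187 μA

ω = 2πf = 2.243e+06 rad/s
X_L = ωL = 5380 Ω
X_C = 1/(ωC) = 9290 Ω
Parallel: admittances add. Y = 1/(jωL) + jωC
Y = (0 − j7.81e-05) S
|Y| = 7.81e-05 S → |Z| = 1/|Y| = 12800 Ω, ∠Z = −∠Y = 90.0°
I = V/|Z| = 2.4/12800 = 187 μA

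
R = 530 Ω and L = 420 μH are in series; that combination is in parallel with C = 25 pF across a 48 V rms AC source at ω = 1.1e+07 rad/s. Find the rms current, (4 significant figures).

3.172 mA

X_L = ωL = 4620 Ω
X_C = 1/(ωC) = 3636 Ω
Branch 1 (R+jX_L): Z₁ = 530.0 + j4620 Ω, |Z₁| = 4650 Ω
Branch 2 (−jX_C): Z₂ = −j3636 Ω
Parallel: Z = Z₁Z₂/(Z₁+Z₂), |Z| = 15130 Ω, ∠Z = -68.23°
I = V/|Z| = 48/15130 = 3.172 mA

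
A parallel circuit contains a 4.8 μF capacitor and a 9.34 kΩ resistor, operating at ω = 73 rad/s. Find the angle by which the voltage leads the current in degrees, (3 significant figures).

-73.0°

X_C = 1/(ωC) = 2850 Ω
Parallel: admittances add. Y = 1/R + jωC
Y = (0.000107 + j0.000350) S
|Y| = 0.000366 S → |Z| = 1/|Y| = 2730 Ω, ∠Z = −∠Y = -73.0°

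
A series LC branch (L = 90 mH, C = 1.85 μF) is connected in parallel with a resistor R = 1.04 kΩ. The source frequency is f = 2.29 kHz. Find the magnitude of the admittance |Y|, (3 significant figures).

ω = 2πf = 14390 rad/s
X_L = ωL = 1290 Ω
X_C = 1/(ωC) = 37.6 Ω
Branch 1: Z₁ = R = 1040 Ω
Branch 2 (series LC): Z₂ = j(X_L − X_C) = j1260 Ω
Parallel: Z = Z₁Z₂/(Z₁+Z₂), |Z| = 801 Ω, ∠Z = 39.6°
|Y| = 1/|Z| = 1.25 mS

1.25 mS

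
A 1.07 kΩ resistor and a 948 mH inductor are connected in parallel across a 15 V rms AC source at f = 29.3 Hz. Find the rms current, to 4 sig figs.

ω = 2πf = 184.1 rad/s
X_L = ωL = 174.5 Ω
Parallel: admittances add. Y = 1/R + 1/(jωL)
Y = (0.0009346 − j0.005730) S
|Y| = 0.005806 S → |Z| = 1/|Y| = 172.2 Ω, ∠Z = −∠Y = 80.74°
I = V/|Z| = 15/172.2 = 87.08 mA

87.08 mA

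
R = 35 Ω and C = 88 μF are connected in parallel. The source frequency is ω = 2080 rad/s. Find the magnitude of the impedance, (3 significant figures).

X_C = 1/(ωC) = 5.46 Ω
Parallel: admittances add. Y = 1/R + jωC
Y = (0.0286 + j0.183) S
|Y| = 0.185 S → |Z| = 1/|Y| = 5.40 Ω, ∠Z = −∠Y = -81.1°

5.40 Ω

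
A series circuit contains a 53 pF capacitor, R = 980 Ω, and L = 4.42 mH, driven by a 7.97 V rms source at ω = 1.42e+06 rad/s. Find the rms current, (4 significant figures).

1.126 mA

X_L = ωL = 6276 Ω
X_C = 1/(ωC) = 13290 Ω
Net reactance X = X_L − X_C = -7011 Ω
Z = 980.0 − j7011 Ω
|Z| = √(980.0² + 7011²) = 7079 Ω
I = V/|Z| = 7.97/7079 = 1.126 mA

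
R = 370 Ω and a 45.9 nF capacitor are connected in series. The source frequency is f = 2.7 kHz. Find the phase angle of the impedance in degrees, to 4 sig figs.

-73.93°

ω = 2πf = 16960 rad/s
X_C = 1/(ωC) = 1284 Ω
Z = 370.0 − j1284 Ω
|Z| = √(370.0² + 1284²) = 1336 Ω
∠Z = arctan(-1284/370.0) = -73.93°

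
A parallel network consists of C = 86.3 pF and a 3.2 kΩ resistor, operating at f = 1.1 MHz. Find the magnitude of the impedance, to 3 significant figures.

ω = 2πf = 6.912e+06 rad/s
X_C = 1/(ωC) = 1680 Ω
Parallel: admittances add. Y = 1/R + jωC
Y = (0.000313 + j0.000596) S
|Y| = 0.000673 S → |Z| = 1/|Y| = 1490 Ω, ∠Z = −∠Y = -62.3°

1490 Ω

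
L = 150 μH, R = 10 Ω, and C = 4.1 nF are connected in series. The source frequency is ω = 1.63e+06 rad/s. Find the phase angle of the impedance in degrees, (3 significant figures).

X_L = ωL = 244 Ω
X_C = 1/(ωC) = 150 Ω
Net reactance X = X_L − X_C = 94.9 Ω
Z = 10.0 + j94.9 Ω
|Z| = √(10.0² + 94.9²) = 95.4 Ω
∠Z = arctan(94.9/10.0) = 84.0°

84.0°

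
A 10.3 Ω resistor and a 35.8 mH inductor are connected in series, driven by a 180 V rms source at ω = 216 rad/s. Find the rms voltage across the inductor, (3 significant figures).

108 V

X_L = ωL = 7.73 Ω
Z = 10.3 + j7.73 Ω
|Z| = √(10.3² + 7.73²) = 12.9 Ω
I = V/|Z| = 14.0 A
V_L = I·|Z_L| = 14.0 × 7.73 = 108 V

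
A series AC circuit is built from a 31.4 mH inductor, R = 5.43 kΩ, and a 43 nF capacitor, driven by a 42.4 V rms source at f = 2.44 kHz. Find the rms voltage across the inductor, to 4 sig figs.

ω = 2πf = 15330 rad/s
X_L = ωL = 481.4 Ω
X_C = 1/(ωC) = 1517 Ω
Net reactance X = X_L − X_C = -1036 Ω
Z = 5430 − j1036 Ω
|Z| = √(5430² + 1036²) = 5528 Ω
I = V/|Z| = 7.670 mA
V_L = I·|Z_L| = 0.007670 × 481.4 = 3.692 V

3.692 V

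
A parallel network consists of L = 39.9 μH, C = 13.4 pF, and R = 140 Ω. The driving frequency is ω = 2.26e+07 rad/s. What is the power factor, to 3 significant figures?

0.994

X_L = ωL = 902 Ω
X_C = 1/(ωC) = 3300 Ω
Parallel: admittances add. Y = 1/R + 1/(jωL) + jωC
Y = (0.00714 − j0.000806) S
|Y| = 0.00719 S → |Z| = 1/|Y| = 139 Ω, ∠Z = −∠Y = 6.44°
cos φ = cos(6.44°) = 0.994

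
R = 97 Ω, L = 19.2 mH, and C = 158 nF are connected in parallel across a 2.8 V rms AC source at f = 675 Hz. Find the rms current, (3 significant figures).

ω = 2πf = 4241 rad/s
X_L = ωL = 81.4 Ω
X_C = 1/(ωC) = 1490 Ω
Parallel: admittances add. Y = 1/R + 1/(jωL) + jωC
Y = (0.0103 − j0.0116) S
|Y| = 0.0155 S → |Z| = 1/|Y| = 64.4 Ω, ∠Z = −∠Y = 48.4°
I = V/|Z| = 2.8/64.4 = 43.5 mA

43.5 mA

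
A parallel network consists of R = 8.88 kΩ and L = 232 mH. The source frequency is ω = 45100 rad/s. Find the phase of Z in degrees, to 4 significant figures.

X_L = ωL = 10460 Ω
Parallel: admittances add. Y = 1/R + 1/(jωL)
Y = (0.0001126 − j9.557e-05) S
|Y| = 0.0001477 S → |Z| = 1/|Y| = 6770 Ω, ∠Z = −∠Y = 40.32°

40.32°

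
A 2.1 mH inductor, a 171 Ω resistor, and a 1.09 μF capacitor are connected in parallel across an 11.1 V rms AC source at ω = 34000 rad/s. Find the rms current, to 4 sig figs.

264.0 mA

X_L = ωL = 71.40 Ω
X_C = 1/(ωC) = 26.98 Ω
Parallel: admittances add. Y = 1/R + 1/(jωL) + jωC
Y = (0.005848 + j0.02305) S
|Y| = 0.02378 S → |Z| = 1/|Y| = 42.04 Ω, ∠Z = −∠Y = -75.77°
I = V/|Z| = 11.1/42.04 = 264.0 mA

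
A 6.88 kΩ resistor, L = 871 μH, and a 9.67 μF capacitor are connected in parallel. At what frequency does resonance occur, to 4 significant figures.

ω₀ = 1/√(LC) = 1/√(0.000871 × 9.67e-06) = 10900 rad/s
f₀ = ω₀/(2π) = 1.734 kHz

1.734 kHz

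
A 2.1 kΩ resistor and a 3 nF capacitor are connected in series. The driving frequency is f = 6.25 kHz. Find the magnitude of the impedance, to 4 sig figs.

ω = 2πf = 39270 rad/s
X_C = 1/(ωC) = 8488 Ω
Z = 2100 − j8488 Ω
|Z| = √(2100² + 8488²) = 8744 Ω

8744 Ω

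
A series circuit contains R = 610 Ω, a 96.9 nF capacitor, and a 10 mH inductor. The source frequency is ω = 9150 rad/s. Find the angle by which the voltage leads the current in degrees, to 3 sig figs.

-59.5°

X_L = ωL = 91.5 Ω
X_C = 1/(ωC) = 1130 Ω
Net reactance X = X_L − X_C = -1040 Ω
Z = 610 − j1040 Ω
|Z| = √(610² + 1040²) = 1200 Ω
∠Z = arctan(-1040/610) = -59.5°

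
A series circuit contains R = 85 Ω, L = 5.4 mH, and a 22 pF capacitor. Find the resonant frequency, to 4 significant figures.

ω₀ = 1/√(LC) = 1/√(0.0054 × 2.2e-11) = 2.901e+06 rad/s
f₀ = ω₀/(2π) = 461.8 kHz

461.8 kHz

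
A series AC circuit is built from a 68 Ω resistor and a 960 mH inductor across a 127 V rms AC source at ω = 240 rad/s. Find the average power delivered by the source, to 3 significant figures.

19.0 W

X_L = ωL = 230 Ω
Z = 68.0 + j230 Ω
|Z| = √(68.0² + 230²) = 240 Ω
∠Z = arctan(230/68.0) = 73.6°
I = V/|Z| = 529 mA
P = VI cos φ = 127 × 0.529 × cos(73.6°) = 19.0 W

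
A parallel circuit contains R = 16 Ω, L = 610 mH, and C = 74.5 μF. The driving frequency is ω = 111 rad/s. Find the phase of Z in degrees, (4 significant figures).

X_L = ωL = 67.71 Ω
X_C = 1/(ωC) = 120.9 Ω
Parallel: admittances add. Y = 1/R + 1/(jωL) + jωC
Y = (0.06250 − j0.006499) S
|Y| = 0.06284 S → |Z| = 1/|Y| = 15.91 Ω, ∠Z = −∠Y = 5.937°

5.937°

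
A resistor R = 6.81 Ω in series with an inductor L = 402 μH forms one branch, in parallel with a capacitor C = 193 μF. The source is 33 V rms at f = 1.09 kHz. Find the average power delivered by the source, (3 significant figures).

ω = 2πf = 6849 rad/s
X_L = ωL = 2.75 Ω
X_C = 1/(ωC) = 0.757 Ω
Branch 1 (R+jX_L): Z₁ = 6.81 + j2.75 Ω, |Z₁| = 7.35 Ω
Branch 2 (−jX_C): Z₂ = −j0.757 Ω
Parallel: Z = Z₁Z₂/(Z₁+Z₂), |Z| = 0.783 Ω, ∠Z = -84.3°
I = V/|Z| = 42.1 A
P = VI cos φ = 33 × 42.1 × cos(-84.3°) = 137 W

137 W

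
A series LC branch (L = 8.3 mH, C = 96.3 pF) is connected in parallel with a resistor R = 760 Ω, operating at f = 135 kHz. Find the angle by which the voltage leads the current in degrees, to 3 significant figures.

ω = 2πf = 848200 rad/s
X_L = ωL = 7040 Ω
X_C = 1/(ωC) = 12200 Ω
Branch 1: Z₁ = R = 760 Ω
Branch 2 (series LC): Z₂ = j(X_L − X_C) = −j5200 Ω
Parallel: Z = Z₁Z₂/(Z₁+Z₂), |Z| = 752 Ω, ∠Z = -8.31°

-8.31°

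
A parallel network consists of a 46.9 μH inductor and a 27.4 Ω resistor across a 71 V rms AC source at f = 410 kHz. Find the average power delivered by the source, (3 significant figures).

184 W

ω = 2πf = 2.576e+06 rad/s
X_L = ωL = 121 Ω
Parallel: admittances add. Y = 1/R + 1/(jωL)
Y = (0.0365 − j0.00828) S
|Y| = 0.0374 S → |Z| = 1/|Y| = 26.7 Ω, ∠Z = −∠Y = 12.8°
I = V/|Z| = 2.66 A
P = VI cos φ = 71 × 2.66 × cos(12.8°) = 184 W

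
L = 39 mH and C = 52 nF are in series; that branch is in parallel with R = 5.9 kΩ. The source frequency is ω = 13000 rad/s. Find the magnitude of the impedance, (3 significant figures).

X_L = ωL = 507 Ω
X_C = 1/(ωC) = 1480 Ω
Branch 1: Z₁ = R = 5900 Ω
Branch 2 (series LC): Z₂ = j(X_L − X_C) = −j972 Ω
Parallel: Z = Z₁Z₂/(Z₁+Z₂), |Z| = 959 Ω, ∠Z = -80.6°

959 Ω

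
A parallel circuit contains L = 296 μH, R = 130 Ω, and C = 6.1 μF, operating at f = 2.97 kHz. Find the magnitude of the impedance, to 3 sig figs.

14.8 Ω

ω = 2πf = 18660 rad/s
X_L = ωL = 5.52 Ω
X_C = 1/(ωC) = 8.78 Ω
Parallel: admittances add. Y = 1/R + 1/(jωL) + jωC
Y = (0.00769 − j0.0672) S
|Y| = 0.0676 S → |Z| = 1/|Y| = 14.8 Ω, ∠Z = −∠Y = 83.5°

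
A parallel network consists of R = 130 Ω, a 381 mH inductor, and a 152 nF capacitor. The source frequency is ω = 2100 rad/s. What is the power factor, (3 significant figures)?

X_L = ωL = 800 Ω
X_C = 1/(ωC) = 3130 Ω
Parallel: admittances add. Y = 1/R + 1/(jωL) + jωC
Y = (0.00769 − j0.000931) S
|Y| = 0.00775 S → |Z| = 1/|Y| = 129 Ω, ∠Z = −∠Y = 6.90°
cos φ = cos(6.90°) = 0.993

0.993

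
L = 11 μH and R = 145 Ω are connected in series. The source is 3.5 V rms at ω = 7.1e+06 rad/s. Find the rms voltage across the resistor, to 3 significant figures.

3.08 V

X_L = ωL = 78.1 Ω
Z = 145 + j78.1 Ω
|Z| = √(145² + 78.1²) = 165 Ω
I = V/|Z| = 21.3 mA
V_R = I·|Z_R| = 0.0213 × 145 = 3.08 V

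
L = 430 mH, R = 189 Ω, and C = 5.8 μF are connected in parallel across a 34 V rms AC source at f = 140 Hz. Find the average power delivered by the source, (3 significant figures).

ω = 2πf = 879.6 rad/s
X_L = ωL = 378 Ω
X_C = 1/(ωC) = 196 Ω
Parallel: admittances add. Y = 1/R + 1/(jωL) + jωC
Y = (0.00529 + j0.00246) S
|Y| = 0.00583 S → |Z| = 1/|Y| = 171 Ω, ∠Z = −∠Y = -24.9°
I = V/|Z| = 198 mA
P = VI cos φ = 34 × 0.198 × cos(-24.9°) = 6.12 W

6.12 W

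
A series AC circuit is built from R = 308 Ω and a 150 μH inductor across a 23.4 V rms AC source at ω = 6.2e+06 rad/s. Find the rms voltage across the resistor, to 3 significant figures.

7.36 V

X_L = ωL = 930 Ω
Z = 308 + j930 Ω
|Z| = √(308² + 930²) = 980 Ω
I = V/|Z| = 23.9 mA
V_R = I·|Z_R| = 0.0239 × 308 = 7.36 V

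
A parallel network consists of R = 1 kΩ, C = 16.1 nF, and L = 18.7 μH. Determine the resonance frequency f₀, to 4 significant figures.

290.1 kHz

ω₀ = 1/√(LC) = 1/√(1.87e-05 × 1.61e-08) = 1.822e+06 rad/s
f₀ = ω₀/(2π) = 290.1 kHz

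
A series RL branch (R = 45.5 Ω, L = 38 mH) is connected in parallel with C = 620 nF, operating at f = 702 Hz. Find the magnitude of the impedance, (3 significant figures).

ω = 2πf = 4411 rad/s
X_L = ωL = 168 Ω
X_C = 1/(ωC) = 366 Ω
Branch 1 (R+jX_L): Z₁ = 45.5 + j168 Ω, |Z₁| = 174 Ω
Branch 2 (−jX_C): Z₂ = −j366 Ω
Parallel: Z = Z₁Z₂/(Z₁+Z₂), |Z| = 313 Ω, ∠Z = 61.9°

313 Ω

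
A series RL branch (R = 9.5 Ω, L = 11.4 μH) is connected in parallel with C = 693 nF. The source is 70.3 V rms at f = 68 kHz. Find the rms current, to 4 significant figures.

ω = 2πf = 427300 rad/s
X_L = ωL = 4.871 Ω
X_C = 1/(ωC) = 3.377 Ω
Branch 1 (R+jX_L): Z₁ = 9.500 + j4.871 Ω, |Z₁| = 10.68 Ω
Branch 2 (−jX_C): Z₂ = −j3.377 Ω
Parallel: Z = Z₁Z₂/(Z₁+Z₂), |Z| = 3.749 Ω, ∠Z = -71.79°
I = V/|Z| = 70.3/3.749 = 18.75 A

18.75 A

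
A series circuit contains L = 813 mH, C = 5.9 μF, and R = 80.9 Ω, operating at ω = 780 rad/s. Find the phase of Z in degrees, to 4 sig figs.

X_L = ωL = 634.1 Ω
X_C = 1/(ωC) = 217.3 Ω
Net reactance X = X_L − X_C = 416.8 Ω
Z = 80.90 + j416.8 Ω
|Z| = √(80.90² + 416.8²) = 424.6 Ω
∠Z = arctan(416.8/80.90) = 79.02°

79.02°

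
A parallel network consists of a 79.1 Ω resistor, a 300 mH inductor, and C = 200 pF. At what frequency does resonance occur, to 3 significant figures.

ω₀ = 1/√(LC) = 1/√(0.3 × 2e-10) = 129100 rad/s
f₀ = ω₀/(2π) = 20.5 kHz

20.5 kHz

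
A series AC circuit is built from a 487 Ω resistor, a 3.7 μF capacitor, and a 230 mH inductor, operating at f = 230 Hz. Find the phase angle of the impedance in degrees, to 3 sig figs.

16.6°

ω = 2πf = 1445 rad/s
X_L = ωL = 332 Ω
X_C = 1/(ωC) = 187 Ω
Net reactance X = X_L − X_C = 145 Ω
Z = 487 + j145 Ω
|Z| = √(487² + 145²) = 508 Ω
∠Z = arctan(145/487) = 16.6°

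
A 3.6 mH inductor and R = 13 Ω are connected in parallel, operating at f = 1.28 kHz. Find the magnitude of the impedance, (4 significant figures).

ω = 2πf = 8042 rad/s
X_L = ωL = 28.95 Ω
Parallel: admittances add. Y = 1/R + 1/(jωL)
Y = (0.07692 − j0.03454) S
|Y| = 0.08432 S → |Z| = 1/|Y| = 11.86 Ω, ∠Z = −∠Y = 24.18°

11.86 Ω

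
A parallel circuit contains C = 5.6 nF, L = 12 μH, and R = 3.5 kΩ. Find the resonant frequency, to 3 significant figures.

614 kHz

ω₀ = 1/√(LC) = 1/√(1.2e-05 × 5.6e-09) = 3.858e+06 rad/s
f₀ = ω₀/(2π) = 614 kHz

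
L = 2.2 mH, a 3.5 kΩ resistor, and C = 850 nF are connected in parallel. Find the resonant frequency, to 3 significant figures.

ω₀ = 1/√(LC) = 1/√(0.0022 × 8.5e-07) = 23120 rad/s
f₀ = ω₀/(2π) = 3.68 kHz

3.68 kHz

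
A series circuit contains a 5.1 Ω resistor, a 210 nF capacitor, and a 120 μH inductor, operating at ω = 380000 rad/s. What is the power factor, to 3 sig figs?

0.152

X_L = ωL = 45.6 Ω
X_C = 1/(ωC) = 12.5 Ω
Net reactance X = X_L − X_C = 33.1 Ω
Z = 5.10 + j33.1 Ω
|Z| = √(5.10² + 33.1²) = 33.5 Ω
∠Z = arctan(33.1/5.10) = 81.2°
cos φ = cos(81.2°) = 0.152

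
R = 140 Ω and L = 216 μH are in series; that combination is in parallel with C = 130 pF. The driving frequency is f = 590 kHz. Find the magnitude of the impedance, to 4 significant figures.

ω = 2πf = 3.707e+06 rad/s
X_L = ωL = 800.7 Ω
X_C = 1/(ωC) = 2075 Ω
Branch 1 (R+jX_L): Z₁ = 140.0 + j800.7 Ω, |Z₁| = 812.9 Ω
Branch 2 (−jX_C): Z₂ = −j2075 Ω
Parallel: Z = Z₁Z₂/(Z₁+Z₂), |Z| = 1316 Ω, ∠Z = 73.81°

1316 Ω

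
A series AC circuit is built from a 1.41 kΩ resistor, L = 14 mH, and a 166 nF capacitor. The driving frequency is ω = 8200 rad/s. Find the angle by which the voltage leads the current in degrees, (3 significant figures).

X_L = ωL = 115 Ω
X_C = 1/(ωC) = 735 Ω
Net reactance X = X_L − X_C = -620 Ω
Z = 1410 − j620 Ω
|Z| = √(1410² + 620²) = 1540 Ω
∠Z = arctan(-620/1410) = -23.7°

-23.7°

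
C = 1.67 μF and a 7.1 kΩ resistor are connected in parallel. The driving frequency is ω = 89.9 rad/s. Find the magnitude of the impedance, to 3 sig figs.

4860 Ω

X_C = 1/(ωC) = 6660 Ω
Parallel: admittances add. Y = 1/R + jωC
Y = (0.000141 + j0.000150) S
|Y| = 0.000206 S → |Z| = 1/|Y| = 4860 Ω, ∠Z = −∠Y = -46.8°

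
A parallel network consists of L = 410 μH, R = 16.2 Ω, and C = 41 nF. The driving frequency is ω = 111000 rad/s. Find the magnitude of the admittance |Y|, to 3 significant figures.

64.1 mS

X_L = ωL = 45.5 Ω
X_C = 1/(ωC) = 220 Ω
Parallel: admittances add. Y = 1/R + 1/(jωL) + jωC
Y = (0.0617 − j0.0174) S
|Y| = 0.0641 S → |Z| = 1/|Y| = 15.6 Ω, ∠Z = −∠Y = 15.8°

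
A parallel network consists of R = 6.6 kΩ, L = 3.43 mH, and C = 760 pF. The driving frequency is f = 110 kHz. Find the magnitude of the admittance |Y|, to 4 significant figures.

183.5 μS

ω = 2πf = 691200 rad/s
X_L = ωL = 2371 Ω
X_C = 1/(ωC) = 1904 Ω
Parallel: admittances add. Y = 1/R + 1/(jωL) + jωC
Y = (0.0001515 + j0.0001034) S
|Y| = 0.0001835 S → |Z| = 1/|Y| = 5451 Ω, ∠Z = −∠Y = -34.32°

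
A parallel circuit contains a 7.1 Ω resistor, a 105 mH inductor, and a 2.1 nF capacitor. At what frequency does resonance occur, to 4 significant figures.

10.72 kHz

ω₀ = 1/√(LC) = 1/√(0.105 × 2.1e-09) = 67340 rad/s
f₀ = ω₀/(2π) = 10.72 kHz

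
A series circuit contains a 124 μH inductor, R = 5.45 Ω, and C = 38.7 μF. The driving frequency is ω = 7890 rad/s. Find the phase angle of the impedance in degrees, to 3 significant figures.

-22.9°

X_L = ωL = 0.978 Ω
X_C = 1/(ωC) = 3.28 Ω
Net reactance X = X_L − X_C = -2.30 Ω
Z = 5.45 − j2.30 Ω
|Z| = √(5.45² + 2.30²) = 5.91 Ω
∠Z = arctan(-2.30/5.45) = -22.9°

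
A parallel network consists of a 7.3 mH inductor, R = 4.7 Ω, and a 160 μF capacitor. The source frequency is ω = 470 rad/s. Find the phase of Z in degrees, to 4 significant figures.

X_L = ωL = 3.431 Ω
X_C = 1/(ωC) = 13.30 Ω
Parallel: admittances add. Y = 1/R + 1/(jωL) + jωC
Y = (0.2128 − j0.2163) S
|Y| = 0.3034 S → |Z| = 1/|Y| = 3.296 Ω, ∠Z = −∠Y = 45.47°

45.47°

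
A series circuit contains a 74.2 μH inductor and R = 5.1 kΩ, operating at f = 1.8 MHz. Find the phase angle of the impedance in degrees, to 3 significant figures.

9.34°

ω = 2πf = 1.131e+07 rad/s
X_L = ωL = 839 Ω
Z = 5100 + j839 Ω
|Z| = √(5100² + 839²) = 5170 Ω
∠Z = arctan(839/5100) = 9.34°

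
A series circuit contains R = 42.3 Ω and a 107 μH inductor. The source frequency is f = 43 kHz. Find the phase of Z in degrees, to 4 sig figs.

34.35°

ω = 2πf = 270200 rad/s
X_L = ωL = 28.91 Ω
Z = 42.30 + j28.91 Ω
|Z| = √(42.30² + 28.91²) = 51.23 Ω
∠Z = arctan(28.91/42.30) = 34.35°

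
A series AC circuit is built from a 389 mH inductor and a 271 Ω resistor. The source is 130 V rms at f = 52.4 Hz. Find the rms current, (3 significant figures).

434 mA

ω = 2πf = 329.2 rad/s
X_L = ωL = 128 Ω
Z = 271 + j128 Ω
|Z| = √(271² + 128²) = 300 Ω
I = V/|Z| = 130/300 = 434 mA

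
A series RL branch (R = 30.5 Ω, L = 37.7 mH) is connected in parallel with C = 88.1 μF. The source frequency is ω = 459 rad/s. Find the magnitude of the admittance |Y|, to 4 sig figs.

X_L = ωL = 17.30 Ω
X_C = 1/(ωC) = 24.73 Ω
Branch 1 (R+jX_L): Z₁ = 30.50 + j17.30 Ω, |Z₁| = 35.07 Ω
Branch 2 (−jX_C): Z₂ = −j24.73 Ω
Parallel: Z = Z₁Z₂/(Z₁+Z₂), |Z| = 27.63 Ω, ∠Z = -46.75°
|Y| = 1/|Z| = 36.20 mS

36.20 mS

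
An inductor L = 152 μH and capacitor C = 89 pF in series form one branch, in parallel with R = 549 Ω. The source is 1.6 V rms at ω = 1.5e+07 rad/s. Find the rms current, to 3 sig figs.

3.10 mA

X_L = ωL = 2280 Ω
X_C = 1/(ωC) = 749 Ω
Branch 1: Z₁ = R = 549 Ω
Branch 2 (series LC): Z₂ = j(X_L − X_C) = j1530 Ω
Parallel: Z = Z₁Z₂/(Z₁+Z₂), |Z| = 517 Ω, ∠Z = 19.7°
I = V/|Z| = 1.6/517 = 3.10 mA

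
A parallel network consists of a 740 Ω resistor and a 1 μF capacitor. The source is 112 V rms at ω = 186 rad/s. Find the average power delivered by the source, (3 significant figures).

17.0 W

X_C = 1/(ωC) = 5380 Ω
Parallel: admittances add. Y = 1/R + jωC
Y = (0.00135 + j0.000186) S
|Y| = 0.00136 S → |Z| = 1/|Y| = 733 Ω, ∠Z = −∠Y = -7.84°
I = V/|Z| = 153 mA
P = VI cos φ = 112 × 0.153 × cos(-7.84°) = 17.0 W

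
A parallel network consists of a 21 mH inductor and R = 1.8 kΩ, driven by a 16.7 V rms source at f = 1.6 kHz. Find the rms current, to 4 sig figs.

ω = 2πf = 10050 rad/s
X_L = ωL = 211.1 Ω
Parallel: admittances add. Y = 1/R + 1/(jωL)
Y = (0.0005556 − j0.004737) S
|Y| = 0.004769 S → |Z| = 1/|Y| = 209.7 Ω, ∠Z = −∠Y = 83.31°
I = V/|Z| = 16.7/209.7 = 79.65 mA

79.65 mA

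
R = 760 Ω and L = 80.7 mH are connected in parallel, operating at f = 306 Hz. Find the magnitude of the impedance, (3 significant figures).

ω = 2πf = 1923 rad/s
X_L = ωL = 155 Ω
Parallel: admittances add. Y = 1/R + 1/(jωL)
Y = (0.00132 − j0.00645) S
|Y| = 0.00658 S → |Z| = 1/|Y| = 152 Ω, ∠Z = −∠Y = 78.5°

152 Ω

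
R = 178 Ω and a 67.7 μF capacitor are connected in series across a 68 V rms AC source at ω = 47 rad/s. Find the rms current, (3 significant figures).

188 mA

X_C = 1/(ωC) = 314 Ω
Z = 178 − j314 Ω
|Z| = √(178² + 314²) = 361 Ω
I = V/|Z| = 68/361 = 188 mA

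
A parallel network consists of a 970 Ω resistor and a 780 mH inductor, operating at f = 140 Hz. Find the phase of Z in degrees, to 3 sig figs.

54.7°

ω = 2πf = 879.6 rad/s
X_L = ωL = 686 Ω
Parallel: admittances add. Y = 1/R + 1/(jωL)
Y = (0.00103 − j0.00146) S
|Y| = 0.00179 S → |Z| = 1/|Y| = 560 Ω, ∠Z = −∠Y = 54.7°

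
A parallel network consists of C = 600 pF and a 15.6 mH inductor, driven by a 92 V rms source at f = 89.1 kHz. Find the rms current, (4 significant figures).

20.37 mA

ω = 2πf = 559800 rad/s
X_L = ωL = 8733 Ω
X_C = 1/(ωC) = 2977 Ω
Parallel: admittances add. Y = 1/(jωL) + jωC
Y = (0 + j0.0002214) S
|Y| = 0.0002214 S → |Z| = 1/|Y| = 4517 Ω, ∠Z = −∠Y = -90.00°
I = V/|Z| = 92/4517 = 20.37 mA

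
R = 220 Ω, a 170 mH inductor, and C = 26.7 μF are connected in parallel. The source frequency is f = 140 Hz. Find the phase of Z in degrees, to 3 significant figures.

-74.9°

ω = 2πf = 879.6 rad/s
X_L = ωL = 150 Ω
X_C = 1/(ωC) = 42.6 Ω
Parallel: admittances add. Y = 1/R + 1/(jωL) + jωC
Y = (0.00455 + j0.0168) S
|Y| = 0.0174 S → |Z| = 1/|Y| = 57.5 Ω, ∠Z = −∠Y = -74.9°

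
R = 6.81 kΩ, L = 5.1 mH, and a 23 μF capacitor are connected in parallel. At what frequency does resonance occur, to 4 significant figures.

464.7 Hz

ω₀ = 1/√(LC) = 1/√(0.0051 × 2.3e-05) = 2920 rad/s
f₀ = ω₀/(2π) = 464.7 Hz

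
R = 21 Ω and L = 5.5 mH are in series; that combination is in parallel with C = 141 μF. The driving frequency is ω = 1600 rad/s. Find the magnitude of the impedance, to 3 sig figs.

4.71 Ω

X_L = ωL = 8.80 Ω
X_C = 1/(ωC) = 4.43 Ω
Branch 1 (R+jX_L): Z₁ = 21.0 + j8.80 Ω, |Z₁| = 22.8 Ω
Branch 2 (−jX_C): Z₂ = −j4.43 Ω
Parallel: Z = Z₁Z₂/(Z₁+Z₂), |Z| = 4.71 Ω, ∠Z = -79.0°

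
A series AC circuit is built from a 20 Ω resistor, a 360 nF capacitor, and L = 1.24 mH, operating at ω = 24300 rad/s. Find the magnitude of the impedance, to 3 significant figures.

86.5 Ω

X_L = ωL = 30.1 Ω
X_C = 1/(ωC) = 114 Ω
Net reactance X = X_L − X_C = -84.2 Ω
Z = 20.0 − j84.2 Ω
|Z| = √(20.0² + 84.2²) = 86.5 Ω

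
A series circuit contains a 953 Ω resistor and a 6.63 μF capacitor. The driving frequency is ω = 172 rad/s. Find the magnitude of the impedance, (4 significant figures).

X_C = 1/(ωC) = 876.9 Ω
Z = 953.0 − j876.9 Ω
|Z| = √(953.0² + 876.9²) = 1295 Ω

1295 Ω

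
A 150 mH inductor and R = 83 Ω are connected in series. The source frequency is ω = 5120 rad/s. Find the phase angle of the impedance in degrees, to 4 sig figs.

83.83°

X_L = ωL = 768.0 Ω
Z = 83.00 + j768.0 Ω
|Z| = √(83.00² + 768.0²) = 772.5 Ω
∠Z = arctan(768.0/83.00) = 83.83°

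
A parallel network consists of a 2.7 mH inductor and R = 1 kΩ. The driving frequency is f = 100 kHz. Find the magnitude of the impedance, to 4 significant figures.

ω = 2πf = 628300 rad/s
X_L = ωL = 1696 Ω
Parallel: admittances add. Y = 1/R + 1/(jωL)
Y = (0.001000 − j0.0005895) S
|Y| = 0.001161 S → |Z| = 1/|Y| = 861.5 Ω, ∠Z = −∠Y = 30.52°

861.5 Ω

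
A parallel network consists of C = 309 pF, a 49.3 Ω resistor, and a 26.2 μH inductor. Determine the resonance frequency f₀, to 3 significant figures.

ω₀ = 1/√(LC) = 1/√(2.62e-05 × 3.09e-10) = 1.111e+07 rad/s
f₀ = ω₀/(2π) = 1.77 MHz

1.77 MHz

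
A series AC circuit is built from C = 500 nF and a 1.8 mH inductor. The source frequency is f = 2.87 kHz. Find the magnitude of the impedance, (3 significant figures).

ω = 2πf = 18030 rad/s
X_L = ωL = 32.5 Ω
X_C = 1/(ωC) = 111 Ω
Net reactance X = X_L − X_C = -78.5 Ω
Z = − j78.5 Ω
|Z| = √(0² + 78.5²) = 78.5 Ω

78.5 Ω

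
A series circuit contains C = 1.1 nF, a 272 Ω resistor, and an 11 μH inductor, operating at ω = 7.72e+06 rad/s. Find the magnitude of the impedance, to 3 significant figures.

274 Ω

X_L = ωL = 84.9 Ω
X_C = 1/(ωC) = 118 Ω
Net reactance X = X_L − X_C = -32.8 Ω
Z = 272 − j32.8 Ω
|Z| = √(272² + 32.8²) = 274 Ω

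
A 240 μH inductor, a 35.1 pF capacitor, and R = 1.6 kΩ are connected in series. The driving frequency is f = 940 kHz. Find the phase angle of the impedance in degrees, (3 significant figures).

ω = 2πf = 5.906e+06 rad/s
X_L = ωL = 1420 Ω
X_C = 1/(ωC) = 4820 Ω
Net reactance X = X_L − X_C = -3410 Ω
Z = 1600 − j3410 Ω
|Z| = √(1600² + 3410²) = 3760 Ω
∠Z = arctan(-3410/1600) = -64.8°

-64.8°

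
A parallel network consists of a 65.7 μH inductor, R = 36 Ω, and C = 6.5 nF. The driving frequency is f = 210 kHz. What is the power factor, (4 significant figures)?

ω = 2πf = 1.319e+06 rad/s
X_L = ωL = 86.69 Ω
X_C = 1/(ωC) = 116.6 Ω
Parallel: admittances add. Y = 1/R + 1/(jωL) + jωC
Y = (0.02778 − j0.002959) S
|Y| = 0.02793 S → |Z| = 1/|Y| = 35.80 Ω, ∠Z = −∠Y = 6.080°
cos φ = cos(6.080°) = 0.9944

0.9944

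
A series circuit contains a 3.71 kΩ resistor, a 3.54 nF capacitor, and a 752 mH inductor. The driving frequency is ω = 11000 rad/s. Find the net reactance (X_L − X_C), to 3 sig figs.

X_L = ωL = 8270 Ω
X_C = 1/(ωC) = 25700 Ω
X = 8270 − 25700 = -17400 Ω

-17400 Ω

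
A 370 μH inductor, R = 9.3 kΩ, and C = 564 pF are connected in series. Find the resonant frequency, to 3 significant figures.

ω₀ = 1/√(LC) = 1/√(0.00037 × 5.64e-10) = 2.189e+06 rad/s
f₀ = ω₀/(2π) = 348 kHz

348 kHz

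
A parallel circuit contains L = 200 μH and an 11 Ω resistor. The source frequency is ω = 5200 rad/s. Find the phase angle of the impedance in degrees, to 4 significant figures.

84.60°

X_L = ωL = 1.040 Ω
Parallel: admittances add. Y = 1/R + 1/(jωL)
Y = (0.09091 − j0.9615) S
|Y| = 0.9658 S → |Z| = 1/|Y| = 1.035 Ω, ∠Z = −∠Y = 84.60°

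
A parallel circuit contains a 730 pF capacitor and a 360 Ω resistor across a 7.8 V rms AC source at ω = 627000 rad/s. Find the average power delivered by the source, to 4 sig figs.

X_C = 1/(ωC) = 2185 Ω
Parallel: admittances add. Y = 1/R + jωC
Y = (0.002778 + j0.0004577) S
|Y| = 0.002815 S → |Z| = 1/|Y| = 355.2 Ω, ∠Z = −∠Y = -9.357°
I = V/|Z| = 21.96 mA
P = VI cos φ = 7.8 × 0.02196 × cos(-9.357°) = 169.0 mW

169.0 mW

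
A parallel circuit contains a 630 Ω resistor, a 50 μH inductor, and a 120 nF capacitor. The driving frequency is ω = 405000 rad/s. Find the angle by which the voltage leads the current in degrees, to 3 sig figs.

X_L = ωL = 20.2 Ω
X_C = 1/(ωC) = 20.6 Ω
Parallel: admittances add. Y = 1/R + 1/(jωL) + jωC
Y = (0.00159 − j0.000783) S
|Y| = 0.00177 S → |Z| = 1/|Y| = 565 Ω, ∠Z = −∠Y = 26.2°

26.2°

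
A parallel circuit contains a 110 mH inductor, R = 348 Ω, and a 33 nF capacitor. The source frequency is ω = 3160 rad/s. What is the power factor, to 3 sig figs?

0.720

X_L = ωL = 348 Ω
X_C = 1/(ωC) = 9590 Ω
Parallel: admittances add. Y = 1/R + 1/(jωL) + jωC
Y = (0.00287 − j0.00277) S
|Y| = 0.00399 S → |Z| = 1/|Y| = 250 Ω, ∠Z = −∠Y = 44.0°
cos φ = cos(44.0°) = 0.720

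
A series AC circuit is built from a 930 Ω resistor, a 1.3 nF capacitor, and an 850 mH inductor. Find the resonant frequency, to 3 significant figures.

4.79 kHz

ω₀ = 1/√(LC) = 1/√(0.85 × 1.3e-09) = 30080 rad/s
f₀ = ω₀/(2π) = 4.79 kHz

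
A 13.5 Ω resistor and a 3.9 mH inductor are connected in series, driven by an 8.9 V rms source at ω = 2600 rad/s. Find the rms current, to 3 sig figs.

X_L = ωL = 10.1 Ω
Z = 13.5 + j10.1 Ω
|Z| = √(13.5² + 10.1²) = 16.9 Ω
I = V/|Z| = 8.9/16.9 = 527 mA

527 mA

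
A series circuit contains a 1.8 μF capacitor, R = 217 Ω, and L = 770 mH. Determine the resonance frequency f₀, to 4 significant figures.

ω₀ = 1/√(LC) = 1/√(0.77 × 1.8e-06) = 849.4 rad/s
f₀ = ω₀/(2π) = 135.2 Hz

135.2 Hz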